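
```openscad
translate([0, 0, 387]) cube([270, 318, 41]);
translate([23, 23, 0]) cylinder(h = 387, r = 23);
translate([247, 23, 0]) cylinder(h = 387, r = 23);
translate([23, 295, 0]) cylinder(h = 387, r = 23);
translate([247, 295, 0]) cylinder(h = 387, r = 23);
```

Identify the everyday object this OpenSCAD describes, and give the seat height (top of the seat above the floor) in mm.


A stool. The seat height is 428 mm.

A 270×318×41 slab at z = 387 on four corner cylinders — a stool. The seat top is 387 + 41 = 428 mm.


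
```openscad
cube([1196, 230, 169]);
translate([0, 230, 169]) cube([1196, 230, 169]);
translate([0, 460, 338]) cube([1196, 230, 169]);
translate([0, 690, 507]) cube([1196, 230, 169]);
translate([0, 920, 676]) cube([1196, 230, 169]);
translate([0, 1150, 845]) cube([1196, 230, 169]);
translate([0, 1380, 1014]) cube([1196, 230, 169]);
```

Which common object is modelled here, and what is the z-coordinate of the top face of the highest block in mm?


A staircase. The total rise is 1183 mm.

7 identical blocks, each offset up and back from the previous — a staircase. Each step is 169 mm tall and there are 7 of them, so the total rise is 7 × 169 = 1183 mm.


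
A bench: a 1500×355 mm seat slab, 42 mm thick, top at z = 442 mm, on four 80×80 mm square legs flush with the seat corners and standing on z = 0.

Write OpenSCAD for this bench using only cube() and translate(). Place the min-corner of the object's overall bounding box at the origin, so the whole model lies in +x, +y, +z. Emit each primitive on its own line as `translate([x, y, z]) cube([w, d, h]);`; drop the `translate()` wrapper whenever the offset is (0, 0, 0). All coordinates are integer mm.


// leg_h = 442 − 42 = 400
translate([0, 0, 400]) cube([1500, 355, 42]);
cube([80, 80, 400]);
translate([0, 275, 0]) cube([80, 80, 400]);
translate([1420, 0, 0]) cube([80, 80, 400]);
translate([1420, 275, 0]) cube([80, 80, 400]);


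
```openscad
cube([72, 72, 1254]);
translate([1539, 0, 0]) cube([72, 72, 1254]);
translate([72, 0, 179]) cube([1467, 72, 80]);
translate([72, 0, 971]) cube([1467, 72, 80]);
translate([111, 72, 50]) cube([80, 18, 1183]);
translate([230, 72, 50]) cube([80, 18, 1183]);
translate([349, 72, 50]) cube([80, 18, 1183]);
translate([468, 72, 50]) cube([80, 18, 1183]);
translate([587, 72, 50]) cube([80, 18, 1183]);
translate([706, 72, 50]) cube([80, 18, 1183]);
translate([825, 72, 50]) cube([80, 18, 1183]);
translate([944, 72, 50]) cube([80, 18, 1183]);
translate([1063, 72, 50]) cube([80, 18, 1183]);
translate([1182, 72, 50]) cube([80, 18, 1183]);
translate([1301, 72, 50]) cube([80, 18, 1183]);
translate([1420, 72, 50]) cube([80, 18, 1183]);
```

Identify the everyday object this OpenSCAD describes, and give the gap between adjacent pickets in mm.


A fence section. The picket gap is 39 mm.

Two posts, two rails, 12 pickets — a fence section. Span 1467 mm holds 12 pickets of 80 mm with 13 equal gaps: ⌊(1467 − 12·80) / 13⌋ = 39 mm.


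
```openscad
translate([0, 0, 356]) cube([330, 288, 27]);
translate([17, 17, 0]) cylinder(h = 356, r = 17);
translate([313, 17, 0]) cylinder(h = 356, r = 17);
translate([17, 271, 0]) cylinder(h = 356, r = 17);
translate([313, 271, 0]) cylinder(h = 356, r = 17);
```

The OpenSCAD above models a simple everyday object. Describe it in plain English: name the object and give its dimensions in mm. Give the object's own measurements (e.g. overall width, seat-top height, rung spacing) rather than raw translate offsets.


A four-legged stool. The seat is a 330×288×27 mm slab whose top surface is at z = 383 mm; four round legs, each 34 mm in diameter, run from the floor (z = 0) to the underside of the seat, each leg's axis is inset half a diameter from the nearest pair of seat edges (so the leg's bounding box is flush with the corner).


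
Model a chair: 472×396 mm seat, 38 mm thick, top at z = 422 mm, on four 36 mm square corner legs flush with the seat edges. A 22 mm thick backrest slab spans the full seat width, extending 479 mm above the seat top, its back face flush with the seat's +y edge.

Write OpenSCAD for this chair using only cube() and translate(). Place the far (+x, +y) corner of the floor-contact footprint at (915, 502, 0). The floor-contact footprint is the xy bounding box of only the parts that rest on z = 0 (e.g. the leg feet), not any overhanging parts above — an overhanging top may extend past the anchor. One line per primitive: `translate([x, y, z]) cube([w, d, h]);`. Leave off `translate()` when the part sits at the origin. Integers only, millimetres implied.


// leg_h = 422 - 38 = 384
translate([443, 106, 384]) cube([472, 396, 38]);
translate([443, 106, 0]) cube([36, 36, 384]);
translate([879, 106, 0]) cube([36, 36, 384]);
translate([443, 466, 0]) cube([36, 36, 384]);
translate([879, 466, 0]) cube([36, 36, 384]);
translate([443, 480, 422]) cube([472, 22, 479]);


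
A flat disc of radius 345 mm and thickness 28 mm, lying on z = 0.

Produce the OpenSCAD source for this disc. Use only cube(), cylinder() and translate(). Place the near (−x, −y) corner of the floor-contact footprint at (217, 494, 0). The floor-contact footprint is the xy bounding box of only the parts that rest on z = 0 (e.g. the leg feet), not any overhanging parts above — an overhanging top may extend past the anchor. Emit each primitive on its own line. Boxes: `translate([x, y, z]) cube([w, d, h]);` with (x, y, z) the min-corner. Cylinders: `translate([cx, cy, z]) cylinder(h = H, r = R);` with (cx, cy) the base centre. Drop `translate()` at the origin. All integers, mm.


translate([562, 839, 0]) cylinder(h = 28, r = 345);


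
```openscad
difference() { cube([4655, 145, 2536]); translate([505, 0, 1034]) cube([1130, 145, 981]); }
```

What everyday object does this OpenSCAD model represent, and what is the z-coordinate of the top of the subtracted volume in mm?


A wall with a window opening. The window head height is 2015 mm.

A wall with a rectangular opening subtracted — a window. Sill at z = 1034, opening 981 mm tall, so the head is at 1034 + 981 = 2015 mm.


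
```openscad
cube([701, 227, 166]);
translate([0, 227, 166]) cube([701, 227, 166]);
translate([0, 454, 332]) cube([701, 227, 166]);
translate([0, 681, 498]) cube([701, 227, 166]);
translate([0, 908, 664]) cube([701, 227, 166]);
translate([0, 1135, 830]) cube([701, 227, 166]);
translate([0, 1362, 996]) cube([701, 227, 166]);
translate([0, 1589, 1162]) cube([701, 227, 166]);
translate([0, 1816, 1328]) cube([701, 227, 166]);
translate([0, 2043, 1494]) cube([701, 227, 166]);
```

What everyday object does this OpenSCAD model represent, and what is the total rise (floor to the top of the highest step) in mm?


A staircase. The total rise is 1660 mm.

10 identical blocks, each offset up and back from the previous — a staircase. Each step is 166 mm tall and there are 10 of them, so the total rise is 10 × 166 = 1660 mm.


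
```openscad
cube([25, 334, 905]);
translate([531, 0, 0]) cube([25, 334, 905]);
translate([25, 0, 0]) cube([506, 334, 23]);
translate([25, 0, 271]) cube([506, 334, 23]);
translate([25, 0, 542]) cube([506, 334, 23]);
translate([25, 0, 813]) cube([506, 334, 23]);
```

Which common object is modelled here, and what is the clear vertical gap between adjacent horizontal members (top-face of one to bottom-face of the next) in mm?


A bookshelf. The clear shelf gap is 248 mm.

Two tall side panels with 4 horizontal boards between them — a bookshelf. The first two shelf undersides are at z = 0 and z = 271; with shelf thickness 23, the clear gap is 271 − 0 − 23 = 248 mm.


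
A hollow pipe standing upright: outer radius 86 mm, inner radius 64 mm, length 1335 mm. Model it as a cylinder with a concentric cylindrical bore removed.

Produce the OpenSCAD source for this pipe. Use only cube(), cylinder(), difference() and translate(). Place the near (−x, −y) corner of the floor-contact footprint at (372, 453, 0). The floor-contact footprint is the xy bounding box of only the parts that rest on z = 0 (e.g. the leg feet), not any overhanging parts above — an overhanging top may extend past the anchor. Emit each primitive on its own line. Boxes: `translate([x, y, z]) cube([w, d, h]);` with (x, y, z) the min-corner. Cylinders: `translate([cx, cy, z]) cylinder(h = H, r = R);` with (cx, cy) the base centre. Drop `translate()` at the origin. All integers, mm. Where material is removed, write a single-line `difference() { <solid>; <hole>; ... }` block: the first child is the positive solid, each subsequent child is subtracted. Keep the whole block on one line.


difference() { translate([458, 539, 0]) cylinder(h = 1335, r = 86); translate([458, 539, 0]) cylinder(h = 1335, r = 64); }


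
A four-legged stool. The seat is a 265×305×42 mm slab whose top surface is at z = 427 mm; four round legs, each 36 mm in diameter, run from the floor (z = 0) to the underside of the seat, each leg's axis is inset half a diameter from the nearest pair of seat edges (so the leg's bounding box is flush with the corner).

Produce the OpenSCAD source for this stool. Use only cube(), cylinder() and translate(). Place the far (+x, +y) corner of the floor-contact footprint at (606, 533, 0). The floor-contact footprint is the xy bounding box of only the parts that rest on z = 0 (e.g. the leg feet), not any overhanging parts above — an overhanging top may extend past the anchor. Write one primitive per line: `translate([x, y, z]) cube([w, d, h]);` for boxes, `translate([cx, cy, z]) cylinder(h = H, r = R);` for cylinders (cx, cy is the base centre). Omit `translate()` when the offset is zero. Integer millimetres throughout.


// leg_h = 427 - 42 = 385
translate([341, 228, 385]) cube([265, 305, 42]);
translate([359, 246, 0]) cylinder(h = 385, r = 18);
translate([588, 246, 0]) cylinder(h = 385, r = 18);
translate([359, 515, 0]) cylinder(h = 385, r = 18);
translate([588, 515, 0]) cylinder(h = 385, r = 18);


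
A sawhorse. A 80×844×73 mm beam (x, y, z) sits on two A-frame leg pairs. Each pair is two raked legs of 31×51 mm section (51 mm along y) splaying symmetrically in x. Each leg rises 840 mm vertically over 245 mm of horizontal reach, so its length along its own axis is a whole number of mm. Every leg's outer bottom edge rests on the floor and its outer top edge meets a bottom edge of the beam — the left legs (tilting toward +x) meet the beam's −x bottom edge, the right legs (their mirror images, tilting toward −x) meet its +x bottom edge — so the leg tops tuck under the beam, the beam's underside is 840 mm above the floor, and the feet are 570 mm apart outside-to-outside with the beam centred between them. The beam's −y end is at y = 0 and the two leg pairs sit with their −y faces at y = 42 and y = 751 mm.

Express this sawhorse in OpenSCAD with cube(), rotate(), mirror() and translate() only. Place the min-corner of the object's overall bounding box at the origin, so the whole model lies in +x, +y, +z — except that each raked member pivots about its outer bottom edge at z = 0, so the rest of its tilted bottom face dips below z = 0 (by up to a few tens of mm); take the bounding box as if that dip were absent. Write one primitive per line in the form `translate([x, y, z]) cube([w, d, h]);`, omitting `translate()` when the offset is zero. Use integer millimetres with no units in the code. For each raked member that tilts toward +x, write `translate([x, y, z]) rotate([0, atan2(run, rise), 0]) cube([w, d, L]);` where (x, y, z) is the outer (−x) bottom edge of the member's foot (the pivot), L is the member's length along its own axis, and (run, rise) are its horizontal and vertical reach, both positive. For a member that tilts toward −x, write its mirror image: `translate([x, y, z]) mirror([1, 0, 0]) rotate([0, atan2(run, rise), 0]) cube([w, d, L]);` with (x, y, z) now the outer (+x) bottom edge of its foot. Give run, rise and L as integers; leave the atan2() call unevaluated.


translate([245, 0, 840]) cube([80, 844, 73]);
translate([0, 42, 0]) rotate([0, atan2(245, 840), 0]) cube([31, 51, 875]);
translate([570, 42, 0]) mirror([1, 0, 0]) rotate([0, atan2(245, 840), 0]) cube([31, 51, 875]);
translate([0, 751, 0]) rotate([0, atan2(245, 840), 0]) cube([31, 51, 875]);
translate([570, 751, 0]) mirror([1, 0, 0]) rotate([0, atan2(245, 840), 0]) cube([31, 51, 875]);


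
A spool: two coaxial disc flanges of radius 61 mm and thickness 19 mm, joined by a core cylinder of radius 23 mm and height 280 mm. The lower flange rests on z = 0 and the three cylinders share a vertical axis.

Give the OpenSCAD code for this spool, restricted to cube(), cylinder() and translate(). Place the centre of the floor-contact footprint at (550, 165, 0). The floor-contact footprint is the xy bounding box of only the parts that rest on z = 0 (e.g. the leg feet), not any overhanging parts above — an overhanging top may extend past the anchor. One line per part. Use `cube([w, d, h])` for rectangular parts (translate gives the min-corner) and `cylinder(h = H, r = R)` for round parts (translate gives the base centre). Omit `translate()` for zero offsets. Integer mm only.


translate([550, 165, 0]) cylinder(h = 19, r = 61);
translate([550, 165, 19]) cylinder(h = 280, r = 23);
translate([550, 165, 299]) cylinder(h = 19, r = 61);


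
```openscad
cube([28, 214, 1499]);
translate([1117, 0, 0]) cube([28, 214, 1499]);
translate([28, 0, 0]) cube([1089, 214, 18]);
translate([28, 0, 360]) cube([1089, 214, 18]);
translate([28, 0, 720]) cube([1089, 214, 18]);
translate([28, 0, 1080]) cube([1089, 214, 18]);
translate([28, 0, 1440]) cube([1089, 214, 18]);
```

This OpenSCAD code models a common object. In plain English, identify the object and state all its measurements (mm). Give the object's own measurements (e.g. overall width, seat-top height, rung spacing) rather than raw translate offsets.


An open bookshelf. Two side panels, each 28 mm thick, 214 mm deep and 1499 mm tall, stand 1145 mm apart (outside-to-outside). Between them sit 5 shelves, each 18 mm thick and 214 mm deep, spanning the full gap between the sides. The bottom shelf rests on the floor (its underside at z = 0) and the clear gap between one shelf's top and the next shelf's underside is 342 mm.


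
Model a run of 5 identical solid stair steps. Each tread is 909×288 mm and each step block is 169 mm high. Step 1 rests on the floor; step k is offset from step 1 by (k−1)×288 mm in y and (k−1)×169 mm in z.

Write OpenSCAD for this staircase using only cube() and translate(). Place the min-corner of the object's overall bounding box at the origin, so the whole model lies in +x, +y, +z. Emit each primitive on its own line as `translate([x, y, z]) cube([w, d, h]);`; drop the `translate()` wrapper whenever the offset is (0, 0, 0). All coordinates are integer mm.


cube([909, 288, 169]);
translate([0, 288, 169]) cube([909, 288, 169]);
translate([0, 576, 338]) cube([909, 288, 169]);
translate([0, 864, 507]) cube([909, 288, 169]);
translate([0, 1152, 676]) cube([909, 288, 169]);


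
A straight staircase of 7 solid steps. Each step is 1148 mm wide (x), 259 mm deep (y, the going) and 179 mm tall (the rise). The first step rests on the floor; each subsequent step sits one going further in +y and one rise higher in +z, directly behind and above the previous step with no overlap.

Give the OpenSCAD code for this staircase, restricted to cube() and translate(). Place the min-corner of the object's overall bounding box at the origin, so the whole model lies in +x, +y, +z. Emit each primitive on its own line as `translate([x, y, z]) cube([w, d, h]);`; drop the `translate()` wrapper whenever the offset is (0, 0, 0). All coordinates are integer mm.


cube([1148, 259, 179]);
translate([0, 259, 179]) cube([1148, 259, 179]);
translate([0, 518, 358]) cube([1148, 259, 179]);
translate([0, 777, 537]) cube([1148, 259, 179]);
translate([0, 1036, 716]) cube([1148, 259, 179]);
translate([0, 1295, 895]) cube([1148, 259, 179]);
translate([0, 1554, 1074]) cube([1148, 259, 179]);


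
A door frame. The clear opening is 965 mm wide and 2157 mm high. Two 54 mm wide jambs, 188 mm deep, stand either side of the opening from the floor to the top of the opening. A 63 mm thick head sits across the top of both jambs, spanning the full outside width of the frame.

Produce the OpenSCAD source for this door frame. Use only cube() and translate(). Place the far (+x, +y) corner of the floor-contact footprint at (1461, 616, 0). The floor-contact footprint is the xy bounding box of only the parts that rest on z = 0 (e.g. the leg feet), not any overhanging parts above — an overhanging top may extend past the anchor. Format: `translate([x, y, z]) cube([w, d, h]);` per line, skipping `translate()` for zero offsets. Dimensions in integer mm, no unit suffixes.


translate([388, 428, 0]) cube([54, 188, 2157]);
translate([1407, 428, 0]) cube([54, 188, 2157]);
translate([388, 428, 2157]) cube([1073, 188, 63]);


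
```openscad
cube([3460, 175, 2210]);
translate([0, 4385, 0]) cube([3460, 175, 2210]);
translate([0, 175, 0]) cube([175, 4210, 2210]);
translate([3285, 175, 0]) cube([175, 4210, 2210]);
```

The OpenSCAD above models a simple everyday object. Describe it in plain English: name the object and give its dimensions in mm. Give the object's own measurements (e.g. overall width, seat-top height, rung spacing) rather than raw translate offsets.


The wall frame of a small rectangular building: four walls, each 2210 mm tall and 175 mm thick, enclosing a footprint 3460 mm (x) by 4560 mm (y) outside-to-outside, with no floor or roof. The front and back walls (the −y and +y sides) span the full width; the two side walls fit between them.


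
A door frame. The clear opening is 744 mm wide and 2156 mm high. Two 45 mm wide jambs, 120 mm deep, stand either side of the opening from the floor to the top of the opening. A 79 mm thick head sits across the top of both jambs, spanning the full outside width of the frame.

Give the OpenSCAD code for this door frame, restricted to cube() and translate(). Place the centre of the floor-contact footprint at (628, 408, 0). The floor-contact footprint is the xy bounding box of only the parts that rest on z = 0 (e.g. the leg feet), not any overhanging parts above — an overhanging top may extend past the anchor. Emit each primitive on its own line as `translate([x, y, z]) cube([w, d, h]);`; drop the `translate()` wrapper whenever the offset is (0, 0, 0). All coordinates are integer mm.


translate([211, 348, 0]) cube([45, 120, 2156]);
translate([1000, 348, 0]) cube([45, 120, 2156]);
translate([211, 348, 2156]) cube([834, 120, 79]);


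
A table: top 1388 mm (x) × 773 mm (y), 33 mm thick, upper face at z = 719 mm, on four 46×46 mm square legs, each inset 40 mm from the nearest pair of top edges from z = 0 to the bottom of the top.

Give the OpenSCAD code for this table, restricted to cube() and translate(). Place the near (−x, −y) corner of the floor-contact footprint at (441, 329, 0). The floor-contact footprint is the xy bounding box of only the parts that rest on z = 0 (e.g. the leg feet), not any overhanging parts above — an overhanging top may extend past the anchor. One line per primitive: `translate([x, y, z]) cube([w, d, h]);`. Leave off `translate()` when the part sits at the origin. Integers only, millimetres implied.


translate([401, 289, 686]) cube([1388, 773, 33]);
translate([441, 329, 0]) cube([46, 46, 686]);
translate([1703, 329, 0]) cube([46, 46, 686]);
translate([441, 976, 0]) cube([46, 46, 686]);
translate([1703, 976, 0]) cube([46, 46, 686]);


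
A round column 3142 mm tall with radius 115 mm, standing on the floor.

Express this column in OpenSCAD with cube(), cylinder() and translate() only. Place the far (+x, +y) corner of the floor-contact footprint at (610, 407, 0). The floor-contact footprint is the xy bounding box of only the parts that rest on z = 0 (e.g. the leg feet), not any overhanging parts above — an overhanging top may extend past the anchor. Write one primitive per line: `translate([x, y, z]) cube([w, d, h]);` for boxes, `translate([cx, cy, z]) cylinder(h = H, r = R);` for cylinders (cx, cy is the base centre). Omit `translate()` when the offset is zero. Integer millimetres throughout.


translate([495, 292, 0]) cylinder(h = 3142, r = 115);


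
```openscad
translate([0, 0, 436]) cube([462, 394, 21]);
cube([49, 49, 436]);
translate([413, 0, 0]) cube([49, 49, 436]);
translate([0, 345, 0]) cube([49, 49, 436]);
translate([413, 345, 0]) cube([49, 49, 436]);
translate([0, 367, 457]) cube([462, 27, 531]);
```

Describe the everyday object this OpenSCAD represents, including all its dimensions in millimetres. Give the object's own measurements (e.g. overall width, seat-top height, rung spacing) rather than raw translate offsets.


A chair. The seat is a 462×394×21 mm slab with its top at z = 457 mm, on four 49×49 mm corner legs (flush with the seat edges, standing on z = 0). A flat backrest 27 mm thick, 531 mm tall, spans the full seat width and rises from the seat top along its +y edge, rear face flush with the rear of the seat.


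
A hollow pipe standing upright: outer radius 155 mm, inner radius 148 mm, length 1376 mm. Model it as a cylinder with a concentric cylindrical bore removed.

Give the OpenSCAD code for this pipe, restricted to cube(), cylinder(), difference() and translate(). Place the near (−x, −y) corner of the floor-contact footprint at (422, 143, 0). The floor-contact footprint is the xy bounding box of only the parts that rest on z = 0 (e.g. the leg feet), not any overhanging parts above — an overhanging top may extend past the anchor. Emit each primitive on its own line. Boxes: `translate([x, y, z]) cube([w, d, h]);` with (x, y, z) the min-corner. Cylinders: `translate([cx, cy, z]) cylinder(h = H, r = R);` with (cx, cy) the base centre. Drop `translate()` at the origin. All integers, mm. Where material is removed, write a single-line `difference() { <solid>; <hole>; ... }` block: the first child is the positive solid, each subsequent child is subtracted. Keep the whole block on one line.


difference() { translate([577, 298, 0]) cylinder(h = 1376, r = 155); translate([577, 298, 0]) cylinder(h = 1376, r = 148); }


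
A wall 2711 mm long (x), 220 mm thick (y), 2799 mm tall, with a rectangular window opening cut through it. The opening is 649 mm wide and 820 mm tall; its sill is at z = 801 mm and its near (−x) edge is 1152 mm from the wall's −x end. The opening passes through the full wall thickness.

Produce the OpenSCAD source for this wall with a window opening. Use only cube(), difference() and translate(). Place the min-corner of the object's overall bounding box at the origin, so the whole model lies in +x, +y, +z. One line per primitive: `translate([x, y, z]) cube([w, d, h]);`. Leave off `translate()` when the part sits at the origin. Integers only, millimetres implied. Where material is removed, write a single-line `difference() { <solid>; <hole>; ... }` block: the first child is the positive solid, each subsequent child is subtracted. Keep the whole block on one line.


difference() { cube([2711, 220, 2799]); translate([1152, 0, 801]) cube([649, 220, 820]); }


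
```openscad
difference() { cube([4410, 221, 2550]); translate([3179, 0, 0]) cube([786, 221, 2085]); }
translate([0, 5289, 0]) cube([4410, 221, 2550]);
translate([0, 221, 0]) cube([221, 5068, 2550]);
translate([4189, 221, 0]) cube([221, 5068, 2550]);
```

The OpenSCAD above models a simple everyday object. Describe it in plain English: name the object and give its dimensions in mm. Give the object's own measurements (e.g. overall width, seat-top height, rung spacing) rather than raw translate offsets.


A single room: four walls, each 2550 mm tall and 221 mm thick, enclosing an outside footprint 4410×5510 mm (x × y), no floor or roof. The front and back walls (−y and +y sides) run the full x-width; the side walls fit between their inner faces. A door opening 786 mm wide and 2085 mm tall is cut through the front wall from the floor up, its −x edge 3179 mm from the wall's −x end.


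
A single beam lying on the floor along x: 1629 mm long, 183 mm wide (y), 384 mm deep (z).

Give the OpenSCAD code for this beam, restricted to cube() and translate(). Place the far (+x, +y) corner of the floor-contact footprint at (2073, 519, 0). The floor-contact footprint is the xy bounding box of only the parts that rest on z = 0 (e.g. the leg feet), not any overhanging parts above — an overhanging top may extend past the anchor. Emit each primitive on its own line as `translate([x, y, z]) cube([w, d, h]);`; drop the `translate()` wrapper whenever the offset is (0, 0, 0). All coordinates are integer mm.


translate([444, 336, 0]) cube([1629, 183, 384]);


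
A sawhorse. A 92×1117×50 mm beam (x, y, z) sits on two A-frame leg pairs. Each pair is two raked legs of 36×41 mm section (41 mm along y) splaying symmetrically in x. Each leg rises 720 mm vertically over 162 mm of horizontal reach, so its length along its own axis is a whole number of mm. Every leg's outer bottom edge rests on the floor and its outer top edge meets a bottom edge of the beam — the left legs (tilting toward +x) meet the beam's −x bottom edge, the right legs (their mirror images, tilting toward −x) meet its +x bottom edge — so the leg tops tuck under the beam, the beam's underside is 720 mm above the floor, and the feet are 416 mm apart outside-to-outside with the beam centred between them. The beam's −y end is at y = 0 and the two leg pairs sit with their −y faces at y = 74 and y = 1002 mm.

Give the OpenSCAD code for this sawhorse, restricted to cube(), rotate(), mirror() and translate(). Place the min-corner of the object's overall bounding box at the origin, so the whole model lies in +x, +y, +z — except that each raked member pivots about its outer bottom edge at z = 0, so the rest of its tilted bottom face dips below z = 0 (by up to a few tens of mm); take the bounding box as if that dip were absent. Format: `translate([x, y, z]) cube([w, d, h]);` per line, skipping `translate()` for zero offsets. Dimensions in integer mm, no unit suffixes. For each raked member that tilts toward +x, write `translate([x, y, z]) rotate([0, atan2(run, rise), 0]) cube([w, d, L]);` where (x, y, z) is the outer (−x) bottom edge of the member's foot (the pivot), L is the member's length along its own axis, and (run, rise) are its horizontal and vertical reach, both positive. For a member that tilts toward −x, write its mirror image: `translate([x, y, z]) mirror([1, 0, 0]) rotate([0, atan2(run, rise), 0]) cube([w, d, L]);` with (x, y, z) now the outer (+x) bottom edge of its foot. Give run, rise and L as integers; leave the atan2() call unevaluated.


translate([162, 0, 720]) cube([92, 1117, 50]);
translate([0, 74, 0]) rotate([0, atan2(162, 720), 0]) cube([36, 41, 738]);
translate([416, 74, 0]) mirror([1, 0, 0]) rotate([0, atan2(162, 720), 0]) cube([36, 41, 738]);
translate([0, 1002, 0]) rotate([0, atan2(162, 720), 0]) cube([36, 41, 738]);
translate([416, 1002, 0]) mirror([1, 0, 0]) rotate([0, atan2(162, 720), 0]) cube([36, 41, 738]);


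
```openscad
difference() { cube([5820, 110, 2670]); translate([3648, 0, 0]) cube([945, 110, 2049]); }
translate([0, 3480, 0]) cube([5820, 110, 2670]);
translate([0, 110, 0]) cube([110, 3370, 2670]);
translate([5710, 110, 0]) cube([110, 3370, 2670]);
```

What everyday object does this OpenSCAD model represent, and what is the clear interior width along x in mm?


A single room. The interior width is 5600 mm.

Four walls enclosing a rectangle with a door in the front wall — a room. Outside width 5820 minus two 110 mm walls gives 5600 mm.


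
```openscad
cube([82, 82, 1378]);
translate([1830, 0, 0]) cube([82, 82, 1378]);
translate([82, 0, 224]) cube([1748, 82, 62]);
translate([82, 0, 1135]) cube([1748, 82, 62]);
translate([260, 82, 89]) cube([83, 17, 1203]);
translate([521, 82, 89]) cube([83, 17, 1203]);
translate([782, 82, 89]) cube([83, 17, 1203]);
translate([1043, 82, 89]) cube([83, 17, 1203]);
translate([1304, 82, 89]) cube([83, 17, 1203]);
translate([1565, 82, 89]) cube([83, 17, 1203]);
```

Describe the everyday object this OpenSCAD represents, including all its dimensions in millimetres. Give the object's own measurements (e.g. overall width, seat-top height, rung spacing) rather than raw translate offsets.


A fence section. Two 82×82 mm posts, 1378 mm tall, stand on the floor with a clear span of 1748 mm between their inner faces. Two horizontal rails of 82×62 mm section span the gap between the posts with their undersides at z = 224 mm and z = 1135 mm, flush with the posts' −y face. 6 pickets, each 83 mm wide, 17 mm thick and 1203 mm tall, are fixed to the +y face of the rails with their bottoms at z = 89 mm, spaced across the span with a 178 mm gap after the −x post and between neighbouring pickets, with 182 mm left before the +x post.


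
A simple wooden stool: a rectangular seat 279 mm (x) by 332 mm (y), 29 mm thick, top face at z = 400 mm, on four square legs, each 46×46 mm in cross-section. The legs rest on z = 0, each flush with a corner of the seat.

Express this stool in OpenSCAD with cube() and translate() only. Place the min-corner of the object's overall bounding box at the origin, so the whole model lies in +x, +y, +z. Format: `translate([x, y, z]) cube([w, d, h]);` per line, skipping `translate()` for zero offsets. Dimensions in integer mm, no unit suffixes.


// leg_h = 400 - 29 = 371
translate([0, 0, 371]) cube([279, 332, 29]);
cube([46, 46, 371]);
translate([233, 0, 0]) cube([46, 46, 371]);
translate([0, 286, 0]) cube([46, 46, 371]);
translate([233, 286, 0]) cube([46, 46, 371]);


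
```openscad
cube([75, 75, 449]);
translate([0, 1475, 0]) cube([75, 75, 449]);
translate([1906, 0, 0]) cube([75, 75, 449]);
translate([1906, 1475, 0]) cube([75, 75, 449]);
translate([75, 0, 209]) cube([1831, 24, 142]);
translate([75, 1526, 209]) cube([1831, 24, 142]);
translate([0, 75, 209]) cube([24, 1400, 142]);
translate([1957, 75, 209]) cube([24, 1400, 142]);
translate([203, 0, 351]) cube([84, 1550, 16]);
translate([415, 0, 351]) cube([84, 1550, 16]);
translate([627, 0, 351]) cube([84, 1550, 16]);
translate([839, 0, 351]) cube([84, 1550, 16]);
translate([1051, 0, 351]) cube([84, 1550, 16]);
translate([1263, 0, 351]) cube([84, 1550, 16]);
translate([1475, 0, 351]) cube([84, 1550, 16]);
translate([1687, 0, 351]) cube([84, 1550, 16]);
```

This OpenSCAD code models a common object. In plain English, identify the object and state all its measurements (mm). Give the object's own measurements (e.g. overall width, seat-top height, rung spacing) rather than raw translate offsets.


A bed frame 1981 mm long (x) by 1550 mm wide (y). Four 75×75 mm corner posts, 449 mm tall, at the corners of the footprint. Four rails of 24 mm thickness and 142 mm height run between adjacent posts with their undersides at z = 209 mm, their outer faces flush with the outside of the frame (the two x-running rails run between the posts' inner faces; the two y-running rails run between the posts' inner faces). 8 slats, each 84 mm wide (x) and 16 mm thick, lie across the top of the two x-running rails, running the full 1550 mm width of the frame in y; along x they sit between the end posts with a 128 mm gap after the −x posts and between neighbouring slats, leaving 135 mm before the +x posts.


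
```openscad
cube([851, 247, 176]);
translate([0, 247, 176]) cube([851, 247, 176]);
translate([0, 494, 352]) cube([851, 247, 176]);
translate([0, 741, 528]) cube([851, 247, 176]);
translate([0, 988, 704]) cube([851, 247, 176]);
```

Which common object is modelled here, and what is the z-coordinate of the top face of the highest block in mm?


A staircase. The total rise is 880 mm.

5 identical blocks, each offset up and back from the previous — a staircase. Each step is 176 mm tall and there are 5 of them, so the total rise is 5 × 176 = 880 mm.


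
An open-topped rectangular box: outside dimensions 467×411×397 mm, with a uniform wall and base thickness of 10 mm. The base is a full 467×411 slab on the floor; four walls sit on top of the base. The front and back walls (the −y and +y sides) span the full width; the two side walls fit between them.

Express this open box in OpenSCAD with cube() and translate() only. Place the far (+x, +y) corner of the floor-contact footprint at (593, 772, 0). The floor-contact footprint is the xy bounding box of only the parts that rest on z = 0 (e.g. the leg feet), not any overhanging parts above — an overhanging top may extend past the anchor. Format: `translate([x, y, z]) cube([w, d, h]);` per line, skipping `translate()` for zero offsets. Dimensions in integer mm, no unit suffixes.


translate([126, 361, 0]) cube([467, 411, 10]);
translate([126, 361, 10]) cube([467, 10, 387]);
translate([126, 762, 10]) cube([467, 10, 387]);
translate([126, 371, 10]) cube([10, 391, 387]);
translate([583, 371, 10]) cube([10, 391, 387]);


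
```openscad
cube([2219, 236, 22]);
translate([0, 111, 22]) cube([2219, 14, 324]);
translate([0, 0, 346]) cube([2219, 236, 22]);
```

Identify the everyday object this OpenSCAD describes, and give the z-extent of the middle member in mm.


An I-beam. The web height is 324 mm.

Two wide flanges with a thin centred web — an I-beam. Overall 368 mm minus two 22 mm flanges gives a web of 368 − 2·22 = 324 mm.


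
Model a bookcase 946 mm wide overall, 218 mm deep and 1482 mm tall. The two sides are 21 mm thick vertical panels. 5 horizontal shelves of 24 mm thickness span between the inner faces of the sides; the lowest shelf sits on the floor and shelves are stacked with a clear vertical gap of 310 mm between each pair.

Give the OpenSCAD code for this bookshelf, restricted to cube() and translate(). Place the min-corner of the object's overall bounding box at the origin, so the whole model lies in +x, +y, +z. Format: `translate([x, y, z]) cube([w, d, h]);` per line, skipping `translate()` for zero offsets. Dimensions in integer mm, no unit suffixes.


cube([21, 218, 1482]);
translate([925, 0, 0]) cube([21, 218, 1482]);
translate([21, 0, 0]) cube([904, 218, 24]);
translate([21, 0, 334]) cube([904, 218, 24]);
translate([21, 0, 668]) cube([904, 218, 24]);
translate([21, 0, 1002]) cube([904, 218, 24]);
translate([21, 0, 1336]) cube([904, 218, 24]);


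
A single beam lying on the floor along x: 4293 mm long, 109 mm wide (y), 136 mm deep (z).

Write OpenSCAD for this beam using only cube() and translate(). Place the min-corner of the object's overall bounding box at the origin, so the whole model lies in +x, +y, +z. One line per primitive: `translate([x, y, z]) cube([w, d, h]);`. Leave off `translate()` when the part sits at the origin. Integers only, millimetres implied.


cube([4293, 109, 136]);


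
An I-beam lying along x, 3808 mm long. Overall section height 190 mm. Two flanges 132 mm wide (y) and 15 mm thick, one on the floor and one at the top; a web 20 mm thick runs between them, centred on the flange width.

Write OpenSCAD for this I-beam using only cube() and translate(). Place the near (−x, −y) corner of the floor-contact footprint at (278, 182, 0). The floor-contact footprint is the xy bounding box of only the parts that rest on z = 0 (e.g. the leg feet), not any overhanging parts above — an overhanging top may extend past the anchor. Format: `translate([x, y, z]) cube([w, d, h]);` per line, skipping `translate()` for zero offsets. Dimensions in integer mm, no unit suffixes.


translate([278, 182, 0]) cube([3808, 132, 15]);
translate([278, 238, 15]) cube([3808, 20, 160]);
translate([278, 182, 175]) cube([3808, 132, 15]);


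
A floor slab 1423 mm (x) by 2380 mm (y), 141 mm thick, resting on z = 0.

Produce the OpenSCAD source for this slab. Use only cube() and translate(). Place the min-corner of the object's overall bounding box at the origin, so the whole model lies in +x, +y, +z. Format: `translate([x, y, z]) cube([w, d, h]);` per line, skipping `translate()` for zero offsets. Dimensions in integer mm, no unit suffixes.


cube([1423, 2380, 141]);


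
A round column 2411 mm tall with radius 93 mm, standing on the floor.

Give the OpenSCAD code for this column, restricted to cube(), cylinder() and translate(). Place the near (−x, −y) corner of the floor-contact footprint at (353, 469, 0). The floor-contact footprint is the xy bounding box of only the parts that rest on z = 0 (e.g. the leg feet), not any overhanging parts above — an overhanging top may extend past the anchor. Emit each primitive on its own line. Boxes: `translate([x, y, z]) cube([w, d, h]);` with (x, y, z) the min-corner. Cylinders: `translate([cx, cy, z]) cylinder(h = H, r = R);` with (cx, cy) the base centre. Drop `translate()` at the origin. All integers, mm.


translate([446, 562, 0]) cylinder(h = 2411, r = 93);


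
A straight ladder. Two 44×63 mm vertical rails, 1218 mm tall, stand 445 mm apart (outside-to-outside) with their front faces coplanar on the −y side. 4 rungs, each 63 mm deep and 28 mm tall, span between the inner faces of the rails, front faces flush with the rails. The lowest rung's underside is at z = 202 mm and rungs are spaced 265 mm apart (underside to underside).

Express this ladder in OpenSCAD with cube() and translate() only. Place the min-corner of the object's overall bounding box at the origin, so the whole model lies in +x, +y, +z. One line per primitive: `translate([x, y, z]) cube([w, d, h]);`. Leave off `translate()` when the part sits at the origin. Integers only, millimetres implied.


cube([44, 63, 1218]);
translate([401, 0, 0]) cube([44, 63, 1218]);
translate([44, 0, 202]) cube([357, 63, 28]);
translate([44, 0, 467]) cube([357, 63, 28]);
translate([44, 0, 732]) cube([357, 63, 28]);
translate([44, 0, 997]) cube([357, 63, 28]);


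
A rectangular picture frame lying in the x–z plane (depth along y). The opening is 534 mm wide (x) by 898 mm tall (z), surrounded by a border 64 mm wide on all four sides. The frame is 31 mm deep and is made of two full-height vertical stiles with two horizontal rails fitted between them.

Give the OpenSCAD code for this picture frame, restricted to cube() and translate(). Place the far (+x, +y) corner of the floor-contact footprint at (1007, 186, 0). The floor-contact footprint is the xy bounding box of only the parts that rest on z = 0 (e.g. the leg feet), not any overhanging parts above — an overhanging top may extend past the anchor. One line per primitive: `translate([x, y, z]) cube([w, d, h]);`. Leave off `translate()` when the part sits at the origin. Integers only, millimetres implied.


translate([345, 155, 0]) cube([64, 31, 1026]);
translate([943, 155, 0]) cube([64, 31, 1026]);
translate([409, 155, 0]) cube([534, 31, 64]);
translate([409, 155, 962]) cube([534, 31, 64]);


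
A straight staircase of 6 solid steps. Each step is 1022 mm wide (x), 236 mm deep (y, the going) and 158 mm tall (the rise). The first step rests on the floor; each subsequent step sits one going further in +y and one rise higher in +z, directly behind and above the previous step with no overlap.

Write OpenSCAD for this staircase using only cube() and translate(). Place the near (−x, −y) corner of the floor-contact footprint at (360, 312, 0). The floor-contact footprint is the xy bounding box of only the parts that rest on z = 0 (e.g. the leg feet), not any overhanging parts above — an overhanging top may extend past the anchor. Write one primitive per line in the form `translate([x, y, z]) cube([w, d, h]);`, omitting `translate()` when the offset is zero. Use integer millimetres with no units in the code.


translate([360, 312, 0]) cube([1022, 236, 158]);
translate([360, 548, 158]) cube([1022, 236, 158]);
translate([360, 784, 316]) cube([1022, 236, 158]);
translate([360, 1020, 474]) cube([1022, 236, 158]);
translate([360, 1256, 632]) cube([1022, 236, 158]);
translate([360, 1492, 790]) cube([1022, 236, 158]);


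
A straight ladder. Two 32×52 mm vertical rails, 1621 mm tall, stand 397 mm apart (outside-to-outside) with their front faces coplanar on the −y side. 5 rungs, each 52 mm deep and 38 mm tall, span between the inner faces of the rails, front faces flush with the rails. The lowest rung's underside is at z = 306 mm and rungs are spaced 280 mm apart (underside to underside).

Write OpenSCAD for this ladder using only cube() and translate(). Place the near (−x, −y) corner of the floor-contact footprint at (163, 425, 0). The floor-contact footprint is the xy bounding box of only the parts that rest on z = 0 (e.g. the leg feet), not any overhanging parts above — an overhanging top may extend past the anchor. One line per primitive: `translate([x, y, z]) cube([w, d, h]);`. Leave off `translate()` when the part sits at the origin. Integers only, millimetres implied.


translate([163, 425, 0]) cube([32, 52, 1621]);
translate([528, 425, 0]) cube([32, 52, 1621]);
translate([195, 425, 306]) cube([333, 52, 38]);
translate([195, 425, 586]) cube([333, 52, 38]);
translate([195, 425, 866]) cube([333, 52, 38]);
translate([195, 425, 1146]) cube([333, 52, 38]);
translate([195, 425, 1426]) cube([333, 52, 38]);
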